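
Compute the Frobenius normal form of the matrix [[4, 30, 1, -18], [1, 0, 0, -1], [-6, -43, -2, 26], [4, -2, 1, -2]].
The invariant factors of A (the non-unit diagonal entries of the Smith normal form of xI - A over ℚ[x]) are (x^2 + 4)^2, each dividing the next. The characteristic polynomial is their product, (x^2 + 4)^2.

The rational canonical form is the block-diagonal matrix of companion matrices C(f_i):
R = [[0, 0, 0, -16], [1, 0, 0, 0], [0, 1, 0, -8], [0, 0, 1, 0]].

Note the characteristic polynomial does not split into linear factors over ℚ, so A has no Jordan form over ℚ; the rational canonical form exists over any field.

R = [[0, 0, 0, -16], [1, 0, 0, 0], [0, 1, 0, -8], [0, 0, 1, 0]]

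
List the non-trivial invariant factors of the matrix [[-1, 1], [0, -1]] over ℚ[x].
(x + 1)^2

The Jordan structure of A has elementary divisors (x + 1)^2. Arranging the block sizes at each eigenvalue in decreasing order and taking row products gives the invariant factors.

Invariant factors (smallest first, each dividing the next): (x + 1)^2.

Check: the last factor (x + 1)^2 is the minimal polynomial, and the product (x + 1)^2 is the characteristic polynomial.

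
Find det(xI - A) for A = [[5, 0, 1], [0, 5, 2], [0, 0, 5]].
χ_A(x) = (x - 5)^3

xI - A = [[x - 5, 0, -1], [0, x - 5, -2], [0, 0, x - 5]].

Expanding det(xI - A) along the first row:
det(xI - A) = + (x - 5)·det([[x - 5, -2], [0, x - 5]]) - (0)·det([[0, -2], [0, x - 5]]) + (-1)·det([[0, x - 5], [0, 0]]).

Evaluating gives χ_A(x) = x^3 - 15x^2 + 75x - 125 = (x - 5)^3.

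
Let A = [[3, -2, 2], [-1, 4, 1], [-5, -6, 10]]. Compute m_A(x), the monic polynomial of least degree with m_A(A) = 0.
The characteristic polynomial factors as (x - 6)^2(x - 5). The minimal polynomial is ∏(x - λ)^{k_λ} where k_λ is the size of the largest Jordan block at λ.

For λ = 5: rank(A - 5I) = 2, and the largest Jordan block has size 1 (the smallest k with rank((A - 5I)^k) = rank((A - 5I)^(k+1))).
For λ = 6: rank(A - 6I) = 2, and the largest Jordan block has size 2 (the smallest k with rank((A - 6I)^k) = rank((A - 6I)^(k+1))).

So m_A(x) = (x - 6)^2(x - 5).

m_A(x) = (x - 6)^2(x - 5)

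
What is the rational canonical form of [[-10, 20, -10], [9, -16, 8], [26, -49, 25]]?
R = [[0, 0, -10], [1, 0, 18], [0, 1, -1]]

The invariant factors of A (the non-unit diagonal entries of the Smith normal form of xI - A over ℚ[x]) are (x + 5)(x^2 - 4x + 2), each dividing the next. The characteristic polynomial is their product, (x + 5)(x^2 - 4x + 2).

The rational canonical form is the block-diagonal matrix of companion matrices C(f_i):
R = [[0, 0, -10], [1, 0, 18], [0, 1, -1]].

Note the characteristic polynomial does not split into linear factors over ℚ, so A has no Jordan form over ℚ; the rational canonical form exists over any field.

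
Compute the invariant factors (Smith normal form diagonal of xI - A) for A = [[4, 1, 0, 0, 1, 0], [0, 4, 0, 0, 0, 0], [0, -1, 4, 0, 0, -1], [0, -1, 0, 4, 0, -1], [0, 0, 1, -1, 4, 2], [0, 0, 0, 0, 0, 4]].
x - 4, (x - 4)^2, (x - 4)^3

The Jordan structure of A has elementary divisors (x - 4)^3, (x - 4)^2, (x - 4). Arranging the block sizes at each eigenvalue in decreasing order and taking row products gives the invariant factors.

Invariant factors (smallest first, each dividing the next): x - 4, (x - 4)^2, (x - 4)^3.

Check: the last factor (x - 4)^3 is the minimal polynomial, and the product (x - 4)^6 is the characteristic polynomial.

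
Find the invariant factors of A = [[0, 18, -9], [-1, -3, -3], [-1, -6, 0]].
The Jordan structure of A has elementary divisors (x + 3)^2, (x - 3). Arranging the block sizes at each eigenvalue in decreasing order and taking row products gives the invariant factors.

Invariant factors (smallest first, each dividing the next): (x - 3)(x + 3)^2.

Check: the last factor (x - 3)(x + 3)^2 is the minimal polynomial, and the product (x - 3)(x + 3)^2 is the characteristic polynomial.

(x - 3)(x + 3)^2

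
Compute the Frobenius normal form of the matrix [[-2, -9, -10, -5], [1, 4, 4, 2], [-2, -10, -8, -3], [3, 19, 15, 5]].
R = [[0, 0, 0, -1], [1, 0, 0, 2], [0, 1, 0, 3], [0, 0, 1, -1]]

The invariant factors of A (the non-unit diagonal entries of the Smith normal form of xI - A over ℚ[x]) are (x + 1)(x^3 - 3x + 1), each dividing the next. The characteristic polynomial is their product, (x + 1)(x^3 - 3x + 1).

The rational canonical form is the block-diagonal matrix of companion matrices C(f_i):
R = [[0, 0, 0, -1], [1, 0, 0, 2], [0, 1, 0, 3], [0, 0, 1, -1]].

Note the characteristic polynomial does not split into linear factors over ℚ, so A has no Jordan form over ℚ; the rational canonical form exists over any field.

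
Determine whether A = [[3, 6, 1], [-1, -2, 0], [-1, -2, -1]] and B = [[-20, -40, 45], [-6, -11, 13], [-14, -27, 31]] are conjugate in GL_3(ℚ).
Yes.

Two matrices over a field are similar if and only if they have the same invariant factors.

Both A and B have characteristic polynomial x^3 and minimal polynomial x^3. Computing further, both have invariant factors x^3. Hence A and B are similar.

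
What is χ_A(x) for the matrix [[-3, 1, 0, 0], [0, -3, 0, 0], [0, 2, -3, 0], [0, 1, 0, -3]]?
χ_A(x) = (x + 3)^4

xI - A = [[x + 3, -1, 0, 0], [0, x + 3, 0, 0], [0, -2, x + 3, 0], [0, -1, 0, x + 3]].

Expanding det(xI - A) along the first row:
det(xI - A) = + (x + 3)·det([[x + 3, 0, 0], [-2, x + 3, 0], [-1, 0, x + 3]]) - (-1)·det([[0, 0, 0], [0, x + 3, 0], [0, 0, x + 3]]) + (0)·det([[0, x + 3, 0], [0, -2, 0], [0, -1, x + 3]]) - (0)·det([[0, x + 3, 0], [0, -2, x + 3], [0, -1, 0]]).

Evaluating gives χ_A(x) = x^4 + 12x^3 + 54x^2 + 108x + 81 = (x + 3)^4.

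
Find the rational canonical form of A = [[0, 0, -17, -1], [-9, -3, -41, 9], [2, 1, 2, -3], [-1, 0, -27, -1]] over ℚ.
The invariant factors of A (the non-unit diagonal entries of the Smith normal form of xI - A over ℚ[x]) are (x - 1)^3(x + 5), each dividing the next. The characteristic polynomial is their product, (x - 1)^3(x + 5).

The rational canonical form is the block-diagonal matrix of companion matrices C(f_i):
R = [[0, 0, 0, 5], [1, 0, 0, -14], [0, 1, 0, 12], [0, 0, 1, -2]].

R = [[0, 0, 0, 5], [1, 0, 0, -14], [0, 1, 0, 12], [0, 0, 1, -2]]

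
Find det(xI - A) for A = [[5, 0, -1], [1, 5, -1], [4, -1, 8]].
xI - A = [[x - 5, 0, 1], [-1, x - 5, 1], [-4, 1, x - 8]].

Expanding det(xI - A) along the first row:
det(xI - A) = + (x - 5)·det([[x - 5, 1], [1, x - 8]]) - (0)·det([[-1, 1], [-4, x - 8]]) + (1)·det([[-1, x - 5], [-4, 1]]).

Evaluating gives χ_A(x) = x^3 - 18x^2 + 108x - 216 = (x - 6)^3.

χ_A(x) = (x - 6)^3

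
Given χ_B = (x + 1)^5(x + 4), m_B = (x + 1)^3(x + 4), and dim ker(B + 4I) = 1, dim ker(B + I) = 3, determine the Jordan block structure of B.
λ = -4: algebraic multiplicity 1 (exponent in χ_B), largest block size 1 (exponent in m_B), 1 block (geometric multiplicity). This forces block sizes [1].
λ = -1: algebraic multiplicity 5 (exponent in χ_B), largest block size 3 (exponent in m_B), 3 blocks (geometric multiplicity). These force block sizes [3, 1, 1].

Jordan blocks: (-4, 1), (-1, 3), (-1, 1), (-1, 1)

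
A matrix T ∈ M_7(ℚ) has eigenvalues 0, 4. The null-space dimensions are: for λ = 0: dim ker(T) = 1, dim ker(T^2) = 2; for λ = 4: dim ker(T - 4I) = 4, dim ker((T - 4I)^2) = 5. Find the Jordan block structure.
λ = 0: successive nullity increments [1, 1] count blocks of size ≥ k; block sizes are [2].
λ = 4: successive nullity increments [4, 1] count blocks of size ≥ k; block sizes are [2, 1, 1, 1].

Jordan blocks: (0, 2), (4, 2), (4, 1), (4, 1), (4, 1)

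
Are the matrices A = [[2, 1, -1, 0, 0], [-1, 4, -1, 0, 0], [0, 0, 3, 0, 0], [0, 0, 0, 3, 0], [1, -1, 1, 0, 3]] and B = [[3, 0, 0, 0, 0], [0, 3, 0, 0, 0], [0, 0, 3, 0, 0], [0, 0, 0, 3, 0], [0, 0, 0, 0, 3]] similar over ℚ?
Both have characteristic polynomial (x - 3)^5, but the minimal polynomial of A is (x - 3)^2 while the minimal polynomial of B is x - 3. The minimal polynomial is a similarity invariant, so A and B are not similar.

No.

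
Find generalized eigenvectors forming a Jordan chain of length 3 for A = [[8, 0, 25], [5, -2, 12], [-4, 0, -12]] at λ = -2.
v_1 = [[-2, -1, 1]]^T, v_2 = [[5, 2, -2]]^T, v_3 = [[0, 1, 0]]^T

We seek v_1 ∈ ker((A + 2I)^3) \ ker((A + 2I)^2), then set v_{i+1} = (A + 2I) v_i.

One such chain is v_1 = [[-2, -1, 1]]^T, v_2 = [[5, 2, -2]]^T, v_3 = [[0, 1, 0]]^T. Check: (A + 2I) v_3 = [[0, 0, 0]]^T = 0.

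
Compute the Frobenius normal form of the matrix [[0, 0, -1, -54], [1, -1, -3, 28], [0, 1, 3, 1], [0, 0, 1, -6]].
R = [[0, 0, 0, -60], [1, 0, 0, 28], [0, 1, 0, 13], [0, 0, 1, -4]]

The invariant factors of A (the non-unit diagonal entries of the Smith normal form of xI - A over ℚ[x]) are (x - 2)^2(x + 3)(x + 5), each dividing the next. The characteristic polynomial is their product, (x - 2)^2(x + 3)(x + 5).

The rational canonical form is the block-diagonal matrix of companion matrices C(f_i):
R = [[0, 0, 0, -60], [1, 0, 0, 28], [0, 1, 0, 13], [0, 0, 1, -4]].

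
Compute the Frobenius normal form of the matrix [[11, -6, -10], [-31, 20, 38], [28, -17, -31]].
R = [[0, 0, -2], [1, 0, 1], [0, 1, 0]]

The invariant factors of A (the non-unit diagonal entries of the Smith normal form of xI - A over ℚ[x]) are x^3 - x + 2, each dividing the next. The characteristic polynomial is their product, x^3 - x + 2.

The rational canonical form is the block-diagonal matrix of companion matrices C(f_i):
R = [[0, 0, -2], [1, 0, 1], [0, 1, 0]].

Note the characteristic polynomial does not split into linear factors over ℚ, so A has no Jordan form over ℚ; the rational canonical form exists over any field.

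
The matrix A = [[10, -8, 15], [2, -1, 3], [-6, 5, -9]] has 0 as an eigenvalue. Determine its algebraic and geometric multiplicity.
The characteristic polynomial is x^3, so the factor x appears with exponent 3: the algebraic multiplicity is 3.

rank(A) = 2, so the eigenspace has dimension 3 - 2 = 1: the geometric multiplicity is 1.

Since 1 < 3, A is not diagonalizable.

algebraic multiplicity 3, geometric multiplicity 1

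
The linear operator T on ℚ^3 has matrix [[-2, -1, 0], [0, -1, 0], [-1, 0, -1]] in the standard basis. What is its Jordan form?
The characteristic polynomial is det(xI - A) = (x + 1)^2(x + 2), so the eigenvalues are -2 (algebraic multiplicity 1), -1 (algebraic multiplicity 2).

For λ = -2: algebraic multiplicity 1 gives one 1×1 block.

For λ = -1: rank(A + I) = 2, rank((A + I)^2) = 1. The eigenspace has dimension 3 - 2 = 1, so there is 1 Jordan block; the rank sequence gives block sizes [2].

Assembling the blocks gives the Jordan form J above.

J = [[-2, 0, 0], [0, -1, 1], [0, 0, -1]]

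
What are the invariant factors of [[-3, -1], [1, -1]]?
(x + 2)^2

The Jordan structure of A has elementary divisors (x + 2)^2. Arranging the block sizes at each eigenvalue in decreasing order and taking row products gives the invariant factors.

Invariant factors (smallest first, each dividing the next): (x + 2)^2.

Check: the last factor (x + 2)^2 is the minimal polynomial, and the product (x + 2)^2 is the characteristic polynomial.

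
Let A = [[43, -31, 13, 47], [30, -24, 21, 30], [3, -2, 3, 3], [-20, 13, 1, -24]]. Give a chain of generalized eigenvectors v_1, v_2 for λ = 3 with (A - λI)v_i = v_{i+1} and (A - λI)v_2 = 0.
We seek v_1 ∈ ker((A - 3I)^2) \ ker(A - 3I), then set v_{i+1} = (A - 3I) v_i.

One such chain is v_1 = [[-2, -5, -2, -1]]^T, v_2 = [[2, 3, 1, 0]]^T. Check: (A - 3I) v_2 = [[0, 0, 0, 0]]^T = 0.

v_1 = [[-2, -5, -2, -1]]^T, v_2 = [[2, 3, 1, 0]]^T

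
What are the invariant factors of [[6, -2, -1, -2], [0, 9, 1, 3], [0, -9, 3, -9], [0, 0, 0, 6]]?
The Jordan structure of A has elementary divisors (x - 6)^3, (x - 6). Arranging the block sizes at each eigenvalue in decreasing order and taking row products gives the invariant factors.

Invariant factors (smallest first, each dividing the next): x - 6, (x - 6)^3.

Check: the last factor (x - 6)^3 is the minimal polynomial, and the product (x - 6)^4 is the characteristic polynomial.

x - 6, (x - 6)^3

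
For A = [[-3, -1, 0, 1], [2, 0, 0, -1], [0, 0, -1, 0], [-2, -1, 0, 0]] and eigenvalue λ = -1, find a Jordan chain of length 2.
v_1 = [[1, -1, 1, 2]]^T, v_2 = [[1, -1, 0, 1]]^T

We seek v_1 ∈ ker((A + I)^2) \ ker(A + I), then set v_{i+1} = (A + I) v_i.

One such chain is v_1 = [[1, -1, 1, 2]]^T, v_2 = [[1, -1, 0, 1]]^T. Check: (A + I) v_2 = [[0, 0, 0, 0]]^T = 0.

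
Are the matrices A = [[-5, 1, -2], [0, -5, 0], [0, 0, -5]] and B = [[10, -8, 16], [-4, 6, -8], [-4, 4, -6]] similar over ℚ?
trace(A) = -15 but trace(B) = 10. The trace is a similarity invariant, so A and B are not similar.

No.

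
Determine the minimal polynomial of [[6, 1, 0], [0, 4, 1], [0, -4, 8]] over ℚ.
m_A(x) = (x - 6)^3

The characteristic polynomial factors as (x - 6)^3. The minimal polynomial is ∏(x - λ)^{k_λ} where k_λ is the size of the largest Jordan block at λ.

For λ = 6: rank(A - 6I) = 2, and the largest Jordan block has size 3 (the smallest k with rank((A - 6I)^k) = rank((A - 6I)^(k+1))).

So m_A(x) = (x - 6)^3.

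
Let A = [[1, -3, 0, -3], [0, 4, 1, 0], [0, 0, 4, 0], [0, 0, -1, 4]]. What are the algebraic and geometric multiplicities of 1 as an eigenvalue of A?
algebraic multiplicity 1, geometric multiplicity 1

The characteristic polynomial is (x - 4)^3(x - 1), so the factor x - 1 appears with exponent 1: the algebraic multiplicity is 1.

rank(A - I) = 3, so the eigenspace has dimension 4 - 3 = 1: the geometric multiplicity is 1.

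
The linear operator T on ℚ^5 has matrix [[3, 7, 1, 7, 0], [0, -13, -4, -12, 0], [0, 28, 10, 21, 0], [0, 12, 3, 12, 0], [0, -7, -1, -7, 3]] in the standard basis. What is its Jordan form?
The characteristic polynomial is det(xI - A) = (x - 3)^5, so the eigenvalues are 3 (algebraic multiplicity 5).

For λ = 3: rank(A - 3I) = 2, rank((A - 3I)^2) = 0. The eigenspace has dimension 5 - 2 = 3, so there are 3 Jordan blocks; the rank sequence gives block sizes [2, 2, 1].

Assembling the blocks gives the Jordan form J above.

J = [[3, 1, 0, 0, 0], [0, 3, 0, 0, 0], [0, 0, 3, 1, 0], [0, 0, 0, 3, 0], [0, 0, 0, 0, 3]]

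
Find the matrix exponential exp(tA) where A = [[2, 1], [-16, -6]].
e^{tA} = [[(4*t + 1)*e^{-2*t}, t*e^{-2*t}], [-16*t*e^{-2*t}, (1 - 4*t)*e^{-2*t}]]

A has Jordan form J = [[-2, 1], [0, -2]] with A = PJP^{-1}, so e^{tA} = P e^{tJ} P^{-1}.

For a Jordan block J_k(λ), e^{tJ_k(λ)} = e^{λt} · (I + tN + t^2 N^2/2! + ... + t^{k-1} N^{k-1}/(k-1)!) where N is the nilpotent superdiagonal part.

Assembling the blocks and conjugating back gives the entries of e^{tA} as shown above.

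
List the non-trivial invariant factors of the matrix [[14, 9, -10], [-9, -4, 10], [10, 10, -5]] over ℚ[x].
(x - 5)^2(x + 5)

The Jordan structure of A has elementary divisors (x + 5), (x - 5)^2. Arranging the block sizes at each eigenvalue in decreasing order and taking row products gives the invariant factors.

Invariant factors (smallest first, each dividing the next): (x - 5)^2(x + 5).

Check: the last factor (x - 5)^2(x + 5) is the minimal polynomial, and the product (x - 5)^2(x + 5) is the characteristic polynomial.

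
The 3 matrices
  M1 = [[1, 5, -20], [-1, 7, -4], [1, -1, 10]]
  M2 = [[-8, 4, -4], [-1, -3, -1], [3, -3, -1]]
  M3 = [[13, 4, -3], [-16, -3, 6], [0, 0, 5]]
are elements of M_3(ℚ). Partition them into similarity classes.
Characteristic polynomials: χ_{M1} = (x - 6)^3, χ_{M2} = (x + 4)^3, χ_{M3} = (x - 5)^3.

{M1}: invariant factors x - 6, (x - 6)^2.

{M2}: invariant factors x + 4, (x + 4)^2.

{M3}: invariant factors x - 5, (x - 5)^2.

Matrices are similar if and only if their invariant-factor lists agree; the partition into similarity classes is {M1}, {M2}, {M3}.

3 classes: {M1}, {M2}, {M3}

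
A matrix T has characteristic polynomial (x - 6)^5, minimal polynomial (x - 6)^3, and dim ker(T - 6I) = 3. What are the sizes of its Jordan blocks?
Jordan blocks: (6, 3), (6, 1), (6, 1)

λ = 6: algebraic multiplicity 5 (exponent in χ_T), largest block size 3 (exponent in m_T), 3 blocks (geometric multiplicity). These force block sizes [3, 1, 1].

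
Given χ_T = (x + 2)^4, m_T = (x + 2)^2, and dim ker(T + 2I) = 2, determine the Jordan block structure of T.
λ = -2: algebraic multiplicity 4 (exponent in χ_T), largest block size 2 (exponent in m_T), 2 blocks (geometric multiplicity). These force block sizes [2, 2].

Jordan blocks: (-2, 2), (-2, 2)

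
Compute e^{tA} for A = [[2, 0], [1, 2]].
A has Jordan form J = [[2, 1], [0, 2]] with A = PJP^{-1}, so e^{tA} = P e^{tJ} P^{-1}.

For a Jordan block J_k(λ), e^{tJ_k(λ)} = e^{λt} · (I + tN + t^2 N^2/2! + ... + t^{k-1} N^{k-1}/(k-1)!) where N is the nilpotent superdiagonal part.

Assembling the blocks and conjugating back gives the entries of e^{tA} as shown above.

e^{tA} = [[e^{2*t}, 0], [t*e^{2*t}, e^{2*t}]]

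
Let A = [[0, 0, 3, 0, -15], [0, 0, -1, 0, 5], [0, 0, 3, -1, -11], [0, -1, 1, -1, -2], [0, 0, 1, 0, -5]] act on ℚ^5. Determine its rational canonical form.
R = [[0, 0, 0, 0, 0], [0, 0, 0, 0, 0], [0, 1, 0, 0, 0], [0, 0, 1, 0, 1], [0, 0, 0, 1, -3]]

The invariant factors of A (the non-unit diagonal entries of the Smith normal form of xI - A over ℚ[x]) are x, x^2(x^2 + 3x - 1), each dividing the next. The characteristic polynomial is their product, x^3(x^2 + 3x - 1).

The rational canonical form is the block-diagonal matrix of companion matrices C(f_i):
R = [[0, 0, 0, 0, 0], [0, 0, 0, 0, 0], [0, 1, 0, 0, 0], [0, 0, 1, 0, 1], [0, 0, 0, 1, -3]].

Note the characteristic polynomial does not split into linear factors over ℚ, so A has no Jordan form over ℚ; the rational canonical form exists over any field.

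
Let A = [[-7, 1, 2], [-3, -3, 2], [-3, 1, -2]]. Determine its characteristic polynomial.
χ_A(x) = (x + 4)^3

xI - A = [[x + 7, -1, -2], [3, x + 3, -2], [3, -1, x + 2]].

Expanding det(xI - A) along the first row:
det(xI - A) = + (x + 7)·det([[x + 3, -2], [-1, x + 2]]) - (-1)·det([[3, -2], [3, x + 2]]) + (-2)·det([[3, x + 3], [3, -1]]).

Evaluating gives χ_A(x) = x^3 + 12x^2 + 48x + 64 = (x + 4)^3.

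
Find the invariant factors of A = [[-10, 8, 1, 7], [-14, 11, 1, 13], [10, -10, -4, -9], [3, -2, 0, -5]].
The Jordan structure of A has elementary divisors (x + 3)^3, (x - 1). Arranging the block sizes at each eigenvalue in decreasing order and taking row products gives the invariant factors.

Invariant factors (smallest first, each dividing the next): (x - 1)(x + 3)^3.

Check: the last factor (x - 1)(x + 3)^3 is the minimal polynomial, and the product (x - 1)(x + 3)^3 is the characteristic polynomial.

(x - 1)(x + 3)^3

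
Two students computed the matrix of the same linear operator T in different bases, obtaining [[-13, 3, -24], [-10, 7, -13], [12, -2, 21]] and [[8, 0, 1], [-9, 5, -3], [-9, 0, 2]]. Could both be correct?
Both have characteristic polynomial (x - 5)^3, but the minimal polynomial of A is (x - 5)^3 while the minimal polynomial of B is (x - 5)^2. The minimal polynomial is a similarity invariant, so A and B are not similar.

No.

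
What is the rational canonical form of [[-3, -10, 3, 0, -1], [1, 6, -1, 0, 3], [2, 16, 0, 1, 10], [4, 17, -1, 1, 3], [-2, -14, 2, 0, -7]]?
R = [[0, 0, 0, 0, 8], [1, 0, 0, 0, 20], [0, 1, 0, 0, 16], [0, 0, 1, 0, 2], [0, 0, 0, 1, -3]]

The invariant factors of A (the non-unit diagonal entries of the Smith normal form of xI - A over ℚ[x]) are (x + 1)(x + 2)(x^3 - 4x - 4), each dividing the next. The characteristic polynomial is their product, (x + 1)(x + 2)(x^3 - 4x - 4).

The rational canonical form is the block-diagonal matrix of companion matrices C(f_i):
R = [[0, 0, 0, 0, 8], [1, 0, 0, 0, 20], [0, 1, 0, 0, 16], [0, 0, 1, 0, 2], [0, 0, 0, 1, -3]].

Note the characteristic polynomial does not split into linear factors over ℚ, so A has no Jordan form over ℚ; the rational canonical form exists over any field.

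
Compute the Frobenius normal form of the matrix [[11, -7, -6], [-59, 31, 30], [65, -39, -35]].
The invariant factors of A (the non-unit diagonal entries of the Smith normal form of xI - A over ℚ[x]) are (x - 4)(x^2 - 3x + 6), each dividing the next. The characteristic polynomial is their product, (x - 4)(x^2 - 3x + 6).

The rational canonical form is the block-diagonal matrix of companion matrices C(f_i):
R = [[0, 0, 24], [1, 0, -18], [0, 1, 7]].

Note the characteristic polynomial does not split into linear factors over ℚ, so A has no Jordan form over ℚ; the rational canonical form exists over any field.

R = [[0, 0, 24], [1, 0, -18], [0, 1, 7]]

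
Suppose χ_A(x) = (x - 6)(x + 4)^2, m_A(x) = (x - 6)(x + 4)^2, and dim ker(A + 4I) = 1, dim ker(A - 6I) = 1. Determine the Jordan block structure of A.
λ = -4: algebraic multiplicity 2 (exponent in χ_A), largest block size 2 (exponent in m_A), 1 block (geometric multiplicity). This forces block sizes [2].
λ = 6: algebraic multiplicity 1 (exponent in χ_A), largest block size 1 (exponent in m_A), 1 block (geometric multiplicity). This forces block sizes [1].

Jordan blocks: (-4, 2), (6, 1)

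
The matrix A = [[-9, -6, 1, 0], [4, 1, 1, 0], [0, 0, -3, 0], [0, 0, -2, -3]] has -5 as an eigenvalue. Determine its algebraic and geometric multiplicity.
The characteristic polynomial is (x + 3)^3(x + 5), so the factor x + 5 appears with exponent 1: the algebraic multiplicity is 1.

rank(A + 5I) = 3, so the eigenspace has dimension 4 - 3 = 1: the geometric multiplicity is 1.

algebraic multiplicity 1, geometric multiplicity 1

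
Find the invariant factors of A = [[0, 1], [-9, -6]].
The Jordan structure of A has elementary divisors (x + 3)^2. Arranging the block sizes at each eigenvalue in decreasing order and taking row products gives the invariant factors.

Invariant factors (smallest first, each dividing the next): (x + 3)^2.

Check: the last factor (x + 3)^2 is the minimal polynomial, and the product (x + 3)^2 is the characteristic polynomial.

(x + 3)^2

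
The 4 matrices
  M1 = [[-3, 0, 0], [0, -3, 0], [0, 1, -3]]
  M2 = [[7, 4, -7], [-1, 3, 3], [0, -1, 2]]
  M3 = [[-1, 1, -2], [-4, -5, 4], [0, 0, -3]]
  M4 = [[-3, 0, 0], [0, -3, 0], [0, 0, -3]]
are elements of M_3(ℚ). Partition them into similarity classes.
Characteristic polynomials: χ_{M1} = (x + 3)^3, χ_{M2} = (x - 4)^3, χ_{M3} = (x + 3)^3, χ_{M4} = (x + 3)^3.

{M1, M3}: invariant factors x + 3, (x + 3)^2.

{M2}: invariant factors (x - 4)^3.

{M4}: invariant factors x + 3, x + 3, x + 3.

Matrices are similar if and only if their invariant-factor lists agree; the partition into similarity classes is {M1, M3}, {M2}, {M4}.

3 classes: {M1, M3}, {M2}, {M4}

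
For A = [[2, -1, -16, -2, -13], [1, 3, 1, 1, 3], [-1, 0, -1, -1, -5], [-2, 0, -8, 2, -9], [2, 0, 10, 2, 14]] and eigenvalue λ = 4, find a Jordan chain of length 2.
We seek v_1 ∈ ker((A - 4I)^2) \ ker(A - 4I), then set v_{i+1} = (A - 4I) v_i.

One such chain is v_1 = [[-6, -2, -1, -4, 3]]^T, v_2 = [[-1, 0, 0, 1, 0]]^T. Check: (A - 4I) v_2 = [[0, 0, 0, 0, 0]]^T = 0.

v_1 = [[-6, -2, -1, -4, 3]]^T, v_2 = [[-1, 0, 0, 1, 0]]^T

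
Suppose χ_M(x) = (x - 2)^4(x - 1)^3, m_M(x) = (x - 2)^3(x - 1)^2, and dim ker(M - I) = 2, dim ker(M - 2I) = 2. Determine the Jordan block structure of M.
Jordan blocks: (1, 2), (1, 1), (2, 3), (2, 1)

λ = 1: algebraic multiplicity 3 (exponent in χ_M), largest block size 2 (exponent in m_M), 2 blocks (geometric multiplicity). These force block sizes [2, 1].
λ = 2: algebraic multiplicity 4 (exponent in χ_M), largest block size 3 (exponent in m_M), 2 blocks (geometric multiplicity). These force block sizes [3, 1].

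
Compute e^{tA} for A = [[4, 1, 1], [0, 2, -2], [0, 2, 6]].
A has Jordan form J = [[4, 1, 0], [0, 4, 0], [0, 0, 4]] with A = PJP^{-1}, so e^{tA} = P e^{tJ} P^{-1}.

For a Jordan block J_k(λ), e^{tJ_k(λ)} = e^{λt} · (I + tN + t^2 N^2/2! + ... + t^{k-1} N^{k-1}/(k-1)!) where N is the nilpotent superdiagonal part.

Assembling the blocks and conjugating back gives the entries of e^{tA} as shown above.

e^{tA} = [[e^{4*t}, t*e^{4*t}, t*e^{4*t}], [0, (1 - 2*t)*e^{4*t}, -2*t*e^{4*t}], [0, 2*t*e^{4*t}, (2*t + 1)*e^{4*t}]]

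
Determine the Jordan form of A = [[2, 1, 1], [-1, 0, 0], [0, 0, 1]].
The characteristic polynomial is det(xI - A) = (x - 1)^3, so the eigenvalues are 1 (algebraic multiplicity 3).

For λ = 1: rank(A - I) = 2, rank((A - I)^2) = 1, rank((A - I)^3) = 0. The eigenspace has dimension 3 - 2 = 1, so there is 1 Jordan block; the rank sequence gives block sizes [3].

Assembling the blocks gives the Jordan form J above.

J = [[1, 1, 0], [0, 1, 1], [0, 0, 1]]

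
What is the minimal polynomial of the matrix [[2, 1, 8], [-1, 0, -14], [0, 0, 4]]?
m_A(x) = (x - 4)(x - 1)^2

The characteristic polynomial factors as (x - 4)(x - 1)^2. The minimal polynomial is ∏(x - λ)^{k_λ} where k_λ is the size of the largest Jordan block at λ.

For λ = 1: rank(A - I) = 2, and the largest Jordan block has size 2 (the smallest k with rank((A - I)^k) = rank((A - I)^(k+1))).
For λ = 4: rank(A - 4I) = 2, and the largest Jordan block has size 1 (the smallest k with rank((A - 4I)^k) = rank((A - 4I)^(k+1))).

So m_A(x) = (x - 4)(x - 1)^2.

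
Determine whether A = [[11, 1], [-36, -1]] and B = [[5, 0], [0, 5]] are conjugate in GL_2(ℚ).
Both have characteristic polynomial (x - 5)^2, but the minimal polynomial of A is (x - 5)^2 while the minimal polynomial of B is x - 5. The minimal polynomial is a similarity invariant, so A and B are not similar.

No.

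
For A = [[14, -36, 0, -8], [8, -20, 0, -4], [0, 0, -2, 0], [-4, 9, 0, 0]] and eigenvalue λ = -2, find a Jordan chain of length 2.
v_1 = [[2, 1, 0, 0]]^T, v_2 = [[-4, -2, 0, 1]]^T

We seek v_1 ∈ ker((A + 2I)^2) \ ker(A + 2I), then set v_{i+1} = (A + 2I) v_i.

One such chain is v_1 = [[2, 1, 0, 0]]^T, v_2 = [[-4, -2, 0, 1]]^T. Check: (A + 2I) v_2 = [[0, 0, 0, 0]]^T = 0.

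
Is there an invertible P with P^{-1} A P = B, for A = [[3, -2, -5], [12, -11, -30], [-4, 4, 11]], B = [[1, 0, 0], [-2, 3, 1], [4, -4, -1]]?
Yes.

Two matrices over a field are similar if and only if they have the same invariant factors.

Both A and B have characteristic polynomial (x - 1)^3 and minimal polynomial (x - 1)^2. Computing further, both have invariant factors x - 1, (x - 1)^2. Hence A and B are similar.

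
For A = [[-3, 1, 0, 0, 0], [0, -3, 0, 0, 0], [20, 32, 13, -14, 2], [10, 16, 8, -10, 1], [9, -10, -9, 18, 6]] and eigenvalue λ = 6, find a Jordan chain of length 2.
v_1 = [[0, 0, -2, -1, 1]]^T, v_2 = [[0, 0, 2, 1, 0]]^T

We seek v_1 ∈ ker((A - 6I)^2) \ ker(A - 6I), then set v_{i+1} = (A - 6I) v_i.

One such chain is v_1 = [[0, 0, -2, -1, 1]]^T, v_2 = [[0, 0, 2, 1, 0]]^T. Check: (A - 6I) v_2 = [[0, 0, 0, 0, 0]]^T = 0.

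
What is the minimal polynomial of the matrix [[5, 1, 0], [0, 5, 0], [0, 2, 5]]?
m_A(x) = (x - 5)^2

The characteristic polynomial factors as (x - 5)^3. The minimal polynomial is ∏(x - λ)^{k_λ} where k_λ is the size of the largest Jordan block at λ.

For λ = 5: rank(A - 5I) = 1, and the largest Jordan block has size 2 (the smallest k with rank((A - 5I)^k) = rank((A - 5I)^(k+1))).

So m_A(x) = (x - 5)^2.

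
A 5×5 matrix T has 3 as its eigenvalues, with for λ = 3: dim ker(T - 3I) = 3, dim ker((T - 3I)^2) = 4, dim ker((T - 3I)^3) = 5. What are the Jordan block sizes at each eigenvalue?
Jordan blocks: (3, 3), (3, 1), (3, 1)

λ = 3: successive nullity increments [3, 1, 1] count blocks of size ≥ k; block sizes are [3, 1, 1].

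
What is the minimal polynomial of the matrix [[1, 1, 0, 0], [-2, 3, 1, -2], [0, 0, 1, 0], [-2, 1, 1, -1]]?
m_A(x) = (x - 1)^3

The characteristic polynomial factors as (x - 1)^4. The minimal polynomial is ∏(x - λ)^{k_λ} where k_λ is the size of the largest Jordan block at λ.

For λ = 1: rank(A - I) = 2, and the largest Jordan block has size 3 (the smallest k with rank((A - I)^k) = rank((A - I)^(k+1))).

So m_A(x) = (x - 1)^3.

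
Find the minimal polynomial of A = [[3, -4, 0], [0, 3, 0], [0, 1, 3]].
m_A(x) = (x - 3)^2

The characteristic polynomial factors as (x - 3)^3. The minimal polynomial is ∏(x - λ)^{k_λ} where k_λ is the size of the largest Jordan block at λ.

For λ = 3: rank(A - 3I) = 1, and the largest Jordan block has size 2 (the smallest k with rank((A - 3I)^k) = rank((A - 3I)^(k+1))).

So m_A(x) = (x - 3)^2.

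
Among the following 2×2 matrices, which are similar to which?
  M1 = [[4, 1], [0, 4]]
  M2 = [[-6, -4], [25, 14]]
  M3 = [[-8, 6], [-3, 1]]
2 classes: {M1, M2}, {M3}

Characteristic polynomials: χ_{M1} = (x - 4)^2, χ_{M2} = (x - 4)^2, χ_{M3} = (x + 2)(x + 5).

{M1, M2}: invariant factors (x - 4)^2.

{M3}: invariant factors (x + 2)(x + 5).

Matrices are similar if and only if their invariant-factor lists agree; the partition into similarity classes is {M1, M2}, {M3}.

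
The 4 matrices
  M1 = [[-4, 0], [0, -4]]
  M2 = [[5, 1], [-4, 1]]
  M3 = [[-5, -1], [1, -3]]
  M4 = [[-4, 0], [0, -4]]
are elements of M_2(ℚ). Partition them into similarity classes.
Characteristic polynomials: χ_{M1} = (x + 4)^2, χ_{M2} = (x - 3)^2, χ_{M3} = (x + 4)^2, χ_{M4} = (x + 4)^2.

{M1, M4}: invariant factors x + 4, x + 4.

{M2}: invariant factors (x - 3)^2.

{M3}: invariant factors (x + 4)^2.

Matrices are similar if and only if their invariant-factor lists agree; the partition into similarity classes is {M1, M4}, {M2}, {M3}.

3 classes: {M1, M4}, {M2}, {M3}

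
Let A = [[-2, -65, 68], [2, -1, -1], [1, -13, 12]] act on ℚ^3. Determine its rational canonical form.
R = [[0, 0, -25], [1, 0, -15], [0, 1, 9]]

The invariant factors of A (the non-unit diagonal entries of the Smith normal form of xI - A over ℚ[x]) are (x - 5)^2(x + 1), each dividing the next. The characteristic polynomial is their product, (x - 5)^2(x + 1).

The rational canonical form is the block-diagonal matrix of companion matrices C(f_i):
R = [[0, 0, -25], [1, 0, -15], [0, 1, 9]].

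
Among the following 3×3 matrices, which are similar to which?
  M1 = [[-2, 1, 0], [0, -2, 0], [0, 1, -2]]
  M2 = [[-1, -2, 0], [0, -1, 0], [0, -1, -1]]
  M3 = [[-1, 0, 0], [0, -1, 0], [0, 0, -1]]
3 classes: {M1}, {M2}, {M3}

Characteristic polynomials: χ_{M1} = (x + 2)^3, χ_{M2} = (x + 1)^3, χ_{M3} = (x + 1)^3.

{M1}: invariant factors x + 2, (x + 2)^2.

{M2}: invariant factors x + 1, (x + 1)^2.

{M3}: invariant factors x + 1, x + 1, x + 1.

Matrices are similar if and only if their invariant-factor lists agree; the partition into similarity classes is {M1}, {M2}, {M3}.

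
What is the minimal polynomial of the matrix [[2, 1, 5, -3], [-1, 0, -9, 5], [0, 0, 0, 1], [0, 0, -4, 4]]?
m_A(x) = (x - 2)^2(x - 1)^2

The characteristic polynomial factors as (x - 2)^2(x - 1)^2. The minimal polynomial is ∏(x - λ)^{k_λ} where k_λ is the size of the largest Jordan block at λ.

For λ = 1: rank(A - I) = 3, and the largest Jordan block has size 2 (the smallest k with rank((A - I)^k) = rank((A - I)^(k+1))).
For λ = 2: rank(A - 2I) = 3, and the largest Jordan block has size 2 (the smallest k with rank((A - 2I)^k) = rank((A - 2I)^(k+1))).

So m_A(x) = (x - 2)^2(x - 1)^2.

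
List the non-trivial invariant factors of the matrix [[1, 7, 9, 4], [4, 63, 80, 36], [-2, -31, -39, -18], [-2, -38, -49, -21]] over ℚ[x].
The Jordan structure of A has elementary divisors (x - 1)^3, (x - 1). Arranging the block sizes at each eigenvalue in decreasing order and taking row products gives the invariant factors.

Invariant factors (smallest first, each dividing the next): x - 1, (x - 1)^3.

Check: the last factor (x - 1)^3 is the minimal polynomial, and the product (x - 1)^4 is the characteristic polynomial.

x - 1, (x - 1)^3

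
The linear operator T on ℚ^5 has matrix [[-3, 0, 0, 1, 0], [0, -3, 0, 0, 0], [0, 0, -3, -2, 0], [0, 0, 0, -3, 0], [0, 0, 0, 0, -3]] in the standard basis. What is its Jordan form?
The characteristic polynomial is det(xI - A) = (x + 3)^5, so the eigenvalues are -3 (algebraic multiplicity 5).

For λ = -3: rank(A + 3I) = 1, rank((A + 3I)^2) = 0. The eigenspace has dimension 5 - 1 = 4, so there are 4 Jordan blocks; the rank sequence gives block sizes [2, 1, 1, 1].

Assembling the blocks gives the Jordan form J above.

J = [[-3, 1, 0, 0, 0], [0, -3, 0, 0, 0], [0, 0, -3, 0, 0], [0, 0, 0, -3, 0], [0, 0, 0, 0, -3]]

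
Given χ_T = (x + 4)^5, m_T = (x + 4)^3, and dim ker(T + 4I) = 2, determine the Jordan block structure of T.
λ = -4: algebraic multiplicity 5 (exponent in χ_T), largest block size 3 (exponent in m_T), 2 blocks (geometric multiplicity). These force block sizes [3, 2].

Jordan blocks: (-4, 3), (-4, 2)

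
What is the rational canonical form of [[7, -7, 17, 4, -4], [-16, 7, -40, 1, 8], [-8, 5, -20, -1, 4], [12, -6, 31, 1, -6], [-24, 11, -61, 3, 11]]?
The invariant factors of A (the non-unit diagonal entries of the Smith normal form of xI - A over ℚ[x]) are x + 1, (x - 6)(x + 1)(x^2 - 2x + 2), each dividing the next. The characteristic polynomial is their product, (x - 6)(x + 1)^2(x^2 - 2x + 2).

The rational canonical form is the block-diagonal matrix of companion matrices C(f_i):
R = [[-1, 0, 0, 0, 0], [0, 0, 0, 0, 12], [0, 1, 0, 0, -2], [0, 0, 1, 0, -6], [0, 0, 0, 1, 7]].

Note the characteristic polynomial does not split into linear factors over ℚ, so A has no Jordan form over ℚ; the rational canonical form exists over any field.

R = [[-1, 0, 0, 0, 0], [0, 0, 0, 0, 12], [0, 1, 0, 0, -2], [0, 0, 1, 0, -6], [0, 0, 0, 1, 7]]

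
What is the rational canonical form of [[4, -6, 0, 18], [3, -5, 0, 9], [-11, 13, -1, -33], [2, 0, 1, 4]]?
The invariant factors of A (the non-unit diagonal entries of the Smith normal form of xI - A over ℚ[x]) are x + 2, (x - 4)(x - 2)(x + 2), each dividing the next. The characteristic polynomial is their product, (x - 4)(x - 2)(x + 2)^2.

The rational canonical form is the block-diagonal matrix of companion matrices C(f_i):
R = [[-2, 0, 0, 0], [0, 0, 0, -16], [0, 1, 0, 4], [0, 0, 1, 4]].

R = [[-2, 0, 0, 0], [0, 0, 0, -16], [0, 1, 0, 4], [0, 0, 1, 4]]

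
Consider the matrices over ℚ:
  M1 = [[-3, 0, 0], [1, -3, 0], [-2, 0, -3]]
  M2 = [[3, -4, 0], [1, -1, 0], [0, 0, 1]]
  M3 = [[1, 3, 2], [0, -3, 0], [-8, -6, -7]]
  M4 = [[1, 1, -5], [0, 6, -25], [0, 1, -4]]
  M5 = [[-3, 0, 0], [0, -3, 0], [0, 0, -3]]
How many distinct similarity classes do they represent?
3 classes: {M1, M3}, {M2, M4}, {M5}

Characteristic polynomials: χ_{M1} = (x + 3)^3, χ_{M2} = (x - 1)^3, χ_{M3} = (x + 3)^3, χ_{M4} = (x - 1)^3, χ_{M5} = (x + 3)^3.

{M1, M3}: invariant factors x + 3, (x + 3)^2.

{M2, M4}: invariant factors x - 1, (x - 1)^2.

{M5}: invariant factors x + 3, x + 3, x + 3.

Matrices are similar if and only if their invariant-factor lists agree; the partition into similarity classes is {M1, M3}, {M2, M4}, {M5}.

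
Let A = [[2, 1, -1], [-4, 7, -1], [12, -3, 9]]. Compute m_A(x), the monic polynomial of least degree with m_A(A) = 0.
The characteristic polynomial factors as (x - 6)^3. The minimal polynomial is ∏(x - λ)^{k_λ} where k_λ is the size of the largest Jordan block at λ.

For λ = 6: rank(A - 6I) = 1, and the largest Jordan block has size 2 (the smallest k with rank((A - 6I)^k) = rank((A - 6I)^(k+1))).

So m_A(x) = (x - 6)^2.

m_A(x) = (x - 6)^2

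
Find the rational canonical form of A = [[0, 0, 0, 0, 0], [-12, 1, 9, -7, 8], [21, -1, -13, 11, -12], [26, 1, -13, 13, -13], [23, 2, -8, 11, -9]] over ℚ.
The invariant factors of A (the non-unit diagonal entries of the Smith normal form of xI - A over ℚ[x]) are x(x^2 + 4x - 2)^2, each dividing the next. The characteristic polynomial is their product, x(x^2 + 4x - 2)^2.

The rational canonical form is the block-diagonal matrix of companion matrices C(f_i):
R = [[0, 0, 0, 0, 0], [1, 0, 0, 0, -4], [0, 1, 0, 0, 16], [0, 0, 1, 0, -12], [0, 0, 0, 1, -8]].

Note the characteristic polynomial does not split into linear factors over ℚ, so A has no Jordan form over ℚ; the rational canonical form exists over any field.

R = [[0, 0, 0, 0, 0], [1, 0, 0, 0, -4], [0, 1, 0, 0, 16], [0, 0, 1, 0, -12], [0, 0, 0, 1, -8]]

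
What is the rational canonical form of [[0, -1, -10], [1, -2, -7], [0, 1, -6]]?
The invariant factors of A (the non-unit diagonal entries of the Smith normal form of xI - A over ℚ[x]) are (x + 2)^2(x + 4), each dividing the next. The characteristic polynomial is their product, (x + 2)^2(x + 4).

The rational canonical form is the block-diagonal matrix of companion matrices C(f_i):
R = [[0, 0, -16], [1, 0, -20], [0, 1, -8]].

R = [[0, 0, -16], [1, 0, -20], [0, 1, -8]]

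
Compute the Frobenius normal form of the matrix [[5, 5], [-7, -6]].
The invariant factors of A (the non-unit diagonal entries of the Smith normal form of xI - A over ℚ[x]) are x^2 + x + 5, each dividing the next. The characteristic polynomial is their product, x^2 + x + 5.

The rational canonical form is the block-diagonal matrix of companion matrices C(f_i):
R = [[0, -5], [1, -1]].

Note the characteristic polynomial does not split into linear factors over ℚ, so A has no Jordan form over ℚ; the rational canonical form exists over any field.

R = [[0, -5], [1, -1]]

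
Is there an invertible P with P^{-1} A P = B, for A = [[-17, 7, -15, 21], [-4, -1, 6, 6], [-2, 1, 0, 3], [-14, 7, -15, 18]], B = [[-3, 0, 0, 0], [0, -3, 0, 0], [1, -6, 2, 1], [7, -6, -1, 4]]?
Yes.

Two matrices over a field are similar if and only if they have the same invariant factors.

Both A and B have characteristic polynomial (x - 3)^2(x + 3)^2 and minimal polynomial (x - 3)^2(x + 3). Computing further, both have invariant factors x + 3, (x - 3)^2(x + 3). Hence A and B are similar.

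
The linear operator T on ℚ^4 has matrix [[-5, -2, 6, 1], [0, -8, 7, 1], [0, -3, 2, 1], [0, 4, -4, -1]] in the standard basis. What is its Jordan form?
J = [[-5, 1, 0, 0], [0, -5, 0, 0], [0, 0, -1, 1], [0, 0, 0, -1]]

The characteristic polynomial is det(xI - A) = (x + 1)^2(x + 5)^2, so the eigenvalues are -5 (algebraic multiplicity 2), -1 (algebraic multiplicity 2).

For λ = -5: rank(A + 5I) = 3, rank((A + 5I)^2) = 2. The eigenspace has dimension 4 - 3 = 1, so there is 1 Jordan block; the rank sequence gives block sizes [2].

For λ = -1: rank(A + I) = 3, rank((A + I)^2) = 2. The eigenspace has dimension 4 - 3 = 1, so there is 1 Jordan block; the rank sequence gives block sizes [2].

Assembling the blocks gives the Jordan form J above.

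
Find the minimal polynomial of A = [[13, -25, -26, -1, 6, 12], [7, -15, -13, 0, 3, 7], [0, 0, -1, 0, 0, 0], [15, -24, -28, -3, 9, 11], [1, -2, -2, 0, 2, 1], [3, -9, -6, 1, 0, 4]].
The characteristic polynomial factors as (x - 2)^2(x + 1)^4. The minimal polynomial is ∏(x - λ)^{k_λ} where k_λ is the size of the largest Jordan block at λ.

For λ = -1: rank(A + I) = 4, and the largest Jordan block has size 3 (the smallest k with rank((A + I)^k) = rank((A + I)^(k+1))).
For λ = 2: rank(A - 2I) = 5, and the largest Jordan block has size 2 (the smallest k with rank((A - 2I)^k) = rank((A - 2I)^(k+1))).

So m_A(x) = (x - 2)^2(x + 1)^3.

m_A(x) = (x - 2)^2(x + 1)^3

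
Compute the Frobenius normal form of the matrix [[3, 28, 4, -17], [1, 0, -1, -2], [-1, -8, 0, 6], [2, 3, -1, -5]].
The invariant factors of A (the non-unit diagonal entries of the Smith normal form of xI - A over ℚ[x]) are (x^2 + x - 1)^2, each dividing the next. The characteristic polynomial is their product, (x^2 + x - 1)^2.

The rational canonical form is the block-diagonal matrix of companion matrices C(f_i):
R = [[0, 0, 0, -1], [1, 0, 0, 2], [0, 1, 0, 1], [0, 0, 1, -2]].

Note the characteristic polynomial does not split into linear factors over ℚ, so A has no Jordan form over ℚ; the rational canonical form exists over any field.

R = [[0, 0, 0, -1], [1, 0, 0, 2], [0, 1, 0, 1], [0, 0, 1, -2]]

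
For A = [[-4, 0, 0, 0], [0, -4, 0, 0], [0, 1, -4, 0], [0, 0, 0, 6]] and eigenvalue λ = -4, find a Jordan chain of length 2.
We seek v_1 ∈ ker((A + 4I)^2) \ ker(A + 4I), then set v_{i+1} = (A + 4I) v_i.

One such chain is v_1 = [[-2, 1, 2, 0]]^T, v_2 = [[0, 0, 1, 0]]^T. Check: (A + 4I) v_2 = [[0, 0, 0, 0]]^T = 0.

v_1 = [[-2, 1, 2, 0]]^T, v_2 = [[0, 0, 1, 0]]^T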